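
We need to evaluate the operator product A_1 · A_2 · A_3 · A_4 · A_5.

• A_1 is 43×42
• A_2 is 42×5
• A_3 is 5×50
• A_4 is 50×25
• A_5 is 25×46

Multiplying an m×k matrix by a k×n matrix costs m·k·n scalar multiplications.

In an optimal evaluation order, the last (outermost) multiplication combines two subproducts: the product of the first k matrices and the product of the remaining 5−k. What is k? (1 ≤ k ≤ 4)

2

Adjacent pairs: A_1A_2 = 43·42·5 = 9030; A_2A_3 = 42·5·50 = 10500; A_3A_4 = 5·50·25 = 6250; A_4A_5 = 50·25·46 = 57500.
Length 3: A_1..A_3: k=1: 0+10500+43·42·50=100800; k=2: 9030+0+43·5·50=19780 → min 19780 | A_2..A_4: k=2: 0+6250+42·5·25=11500; k=3: 10500+0+42·50·25=63000 → min 11500 | A_3..A_5: k=3: 0+57500+5·50·46=69000; k=4: 6250+0+5·25·46=12000 → min 12000.
Length 4: A_1..A_4: k=1: 0+11500+43·42·25=56650; k=2: 9030+6250+43·5·25=20655; k=3: 19780+0+43·50·25=73530 → min 20655 | A_2..A_5: k=2: 0+12000+42·5·46=21660; k=3: 10500+57500+42·50·46=164600; k=4: 11500+0+42·25·46=59800 → min 21660.
Top-level splits: k=1: (A_1..A_1)·(A_2..A_5) → 0+21660+43·42·46 = 104736; k=2: (A_1..A_2)·(A_3..A_5) → 9030+12000+43·5·46 = 30920; k=3: (A_1..A_3)·(A_4..A_5) → 19780+57500+43·50·46 = 176180; k=4: (A_1..A_4)·(A_5..A_5) → 20655+0+43·25·46 = 70105.
Best split is after A_2, i.e. k = 2.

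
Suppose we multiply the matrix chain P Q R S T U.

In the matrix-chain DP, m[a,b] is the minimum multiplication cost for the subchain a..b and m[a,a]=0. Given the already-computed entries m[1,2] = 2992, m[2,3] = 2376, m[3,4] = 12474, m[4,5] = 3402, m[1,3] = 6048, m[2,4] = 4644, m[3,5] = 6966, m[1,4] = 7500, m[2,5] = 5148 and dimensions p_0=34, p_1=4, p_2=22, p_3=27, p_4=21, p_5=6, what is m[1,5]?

5964

m[1,5] = min over k∈[1,4] of m[1,k]+m[k+1,5]+p_{0}·p_k·p_{5}.
k=1: 0 + 5148 + 34·4·6 = 5964; k=2: 2992 + 6966 + 34·22·6 = 14446; k=3: 6048 + 3402 + 34·27·6 = 14958; k=4: 7500 + 0 + 34·21·6 = 11784.
Minimum: 5964 at k=1.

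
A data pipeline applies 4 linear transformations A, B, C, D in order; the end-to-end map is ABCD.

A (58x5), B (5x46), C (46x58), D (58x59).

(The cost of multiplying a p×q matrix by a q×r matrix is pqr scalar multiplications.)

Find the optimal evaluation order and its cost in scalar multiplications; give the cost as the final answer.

47560

Adjacent pairs: AB = 58·5·46 = 13340; BC = 5·46·58 = 13340; CD = 46·58·59 = 157412.
Length 3: A..C: k=1: 0+13340+58·5·58=30160; k=2: 13340+0+58·46·58=168084 → min 30160 | B..D: k=2: 0+157412+5·46·59=170982; k=3: 13340+0+5·58·59=30450 → min 30450.
Length 4: A..D: k=1: 0+30450+58·5·59=47560; k=2: 13340+157412+58·46·59=328164; k=3: 30160+0+58·58·59=228636 → min 47560.
Optimal parenthesization: (A((BC)D)) with cost 47560.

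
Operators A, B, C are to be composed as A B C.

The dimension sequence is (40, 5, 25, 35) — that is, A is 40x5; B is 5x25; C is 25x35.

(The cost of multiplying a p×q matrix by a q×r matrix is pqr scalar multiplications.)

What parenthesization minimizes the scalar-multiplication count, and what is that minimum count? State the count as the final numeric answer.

(A (B C)): cost 11375.
((A B) C): cost 40000.
Optimal: (A (B C)) with cost 11375.

11375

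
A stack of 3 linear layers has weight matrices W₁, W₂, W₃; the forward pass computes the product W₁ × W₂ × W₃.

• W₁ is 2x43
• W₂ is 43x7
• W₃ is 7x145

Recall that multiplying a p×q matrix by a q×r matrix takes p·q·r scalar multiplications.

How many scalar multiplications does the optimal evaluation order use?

2632

Order (W₁ × (W₂ × W₃)): (W₂ × W₃): 43×7 by 7×145 → 43×145, cost 43·7·145 = 43645; (W₁ × (W₂ × W₃)): 2×43 by 43×145 → 2×145, cost 2·43·145 = 12470; cumulative 56115. Total 56115.
Order ((W₁ × W₂) × W₃): (W₁ × W₂): 2×43 by 43×7 → 2×7, cost 2·43·7 = 602; ((W₁ × W₂) × W₃): 2×7 by 7×145 → 2×145, cost 2·7·145 = 2030; cumulative 2632. Total 2632.
Minimum: 2632.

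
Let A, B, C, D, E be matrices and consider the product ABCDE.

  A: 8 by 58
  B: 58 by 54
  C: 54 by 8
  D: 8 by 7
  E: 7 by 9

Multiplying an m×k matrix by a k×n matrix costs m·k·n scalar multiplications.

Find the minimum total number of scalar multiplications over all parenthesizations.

Adjacent pairs: AB = 8·58·54 = 25056; BC = 58·54·8 = 25056; CD = 54·8·7 = 3024; DE = 8·7·9 = 504.
Length 3: A..C: k=1: 0+25056+8·58·8=28768; k=2: 25056+0+8·54·8=28512 → min 28512 | B..D: k=2: 0+3024+58·54·7=24948; k=3: 25056+0+58·8·7=28304 → min 24948 | C..E: k=3: 0+504+54·8·9=4392; k=4: 3024+0+54·7·9=6426 → min 4392.
Length 4: A..D: k=1: 0+24948+8·58·7=28196; k=2: 25056+3024+8·54·7=31104; k=3: 28512+0+8·8·7=28960 → min 28196 | B..E: k=2: 0+4392+58·54·9=32580; k=3: 25056+504+58·8·9=29736; k=4: 24948+0+58·7·9=28602 → min 28602.
Length 5: A..E: k=1: 0+28602+8·58·9=32778; k=2: 25056+4392+8·54·9=33336; k=3: 28512+504+8·8·9=29592; k=4: 28196+0+8·7·9=28700 → min 28700.
Optimal order: ((A(B(CD)))E) with cost 28700.

28700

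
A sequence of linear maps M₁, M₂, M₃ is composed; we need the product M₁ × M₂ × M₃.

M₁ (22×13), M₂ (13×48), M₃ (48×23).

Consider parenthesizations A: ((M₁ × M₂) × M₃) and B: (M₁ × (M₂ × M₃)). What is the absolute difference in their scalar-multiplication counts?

Order A = ((M₁ × M₂) × M₃): (M₁ × M₂): 22×13 by 13×48 → 22×48, cost 22·13·48 = 13728; ((M₁ × M₂) × M₃): 22×48 by 48×23 → 22×23, cost 22·48·23 = 24288; cumulative 38016. Total 38016.
Order B = (M₁ × (M₂ × M₃)): (M₂ × M₃): 13×48 by 48×23 → 13×23, cost 13·48·23 = 14352; (M₁ × (M₂ × M₃)): 22×13 by 13×23 → 22×23, cost 22·13·23 = 6578; cumulative 20930. Total 20930.
Difference: |38016 − 20930| = 17086.

17086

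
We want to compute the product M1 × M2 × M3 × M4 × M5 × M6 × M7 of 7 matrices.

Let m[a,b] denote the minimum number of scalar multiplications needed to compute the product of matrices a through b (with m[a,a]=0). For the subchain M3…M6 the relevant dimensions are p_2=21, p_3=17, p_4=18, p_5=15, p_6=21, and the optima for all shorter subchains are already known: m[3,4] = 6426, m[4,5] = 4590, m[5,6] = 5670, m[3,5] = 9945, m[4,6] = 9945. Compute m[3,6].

m[3,6] = min over k∈[3,5] of m[3,k]+m[k+1,6]+p_{2}·p_k·p_{6}.
k=3: 0 + 9945 + 21·17·21 = 17442; k=4: 6426 + 5670 + 21·18·21 = 20034; k=5: 9945 + 0 + 21·15·21 = 16560.
Minimum: 16560 at k=5.

16560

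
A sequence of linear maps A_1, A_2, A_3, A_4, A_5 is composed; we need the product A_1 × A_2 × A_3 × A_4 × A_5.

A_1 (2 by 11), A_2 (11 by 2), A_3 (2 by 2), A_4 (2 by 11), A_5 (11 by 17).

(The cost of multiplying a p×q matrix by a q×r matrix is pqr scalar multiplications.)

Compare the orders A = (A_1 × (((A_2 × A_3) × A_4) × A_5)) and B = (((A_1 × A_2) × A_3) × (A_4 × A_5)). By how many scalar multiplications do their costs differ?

2223

Order A = (A_1 × (((A_2 × A_3) × A_4) × A_5)): (A_2 × A_3): 11×2 by 2×2 → 11×2, cost 11·2·2 = 44; ((A_2 × A_3) × A_4): 11×2 by 2×11 → 11×11, cost 11·2·11 = 242; cumulative 286; (((A_2 × A_3) × A_4) × A_5): 11×11 by 11×17 → 11×17, cost 11·11·17 = 2057; cumulative 2343; (A_1 × (((A_2 × A_3) × A_4) × A_5)): 2×11 by 11×17 → 2×17, cost 2·11·17 = 374; cumulative 2717. Total 2717.
Order B = (((A_1 × A_2) × A_3) × (A_4 × A_5)): (A_1 × A_2): 2×11 by 11×2 → 2×2, cost 2·11·2 = 44; ((A_1 × A_2) × A_3): 2×2 by 2×2 → 2×2, cost 2·2·2 = 8; cumulative 52; (A_4 × A_5): 2×11 by 11×17 → 2×17, cost 2·11·17 = 374; (((A_1 × A_2) × A_3) × (A_4 × A_5)): 2×2 by 2×17 → 2×17, cost 2·2·17 = 68; cumulative 494. Total 494.
Difference: |2717 − 494| = 2223.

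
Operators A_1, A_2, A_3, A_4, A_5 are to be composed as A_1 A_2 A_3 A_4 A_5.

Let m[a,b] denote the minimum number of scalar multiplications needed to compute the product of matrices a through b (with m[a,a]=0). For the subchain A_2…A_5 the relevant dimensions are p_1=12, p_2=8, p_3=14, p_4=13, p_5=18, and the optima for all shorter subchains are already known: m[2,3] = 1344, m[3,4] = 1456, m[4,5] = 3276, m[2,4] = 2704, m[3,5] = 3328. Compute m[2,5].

5056

m[2,5] = min over k∈[2,4] of m[2,k]+m[k+1,5]+p_{1}·p_k·p_{5}.
k=2: 0 + 3328 + 12·8·18 = 5056; k=3: 1344 + 3276 + 12·14·18 = 7644; k=4: 2704 + 0 + 12·13·18 = 5512.
Minimum: 5056 at k=2.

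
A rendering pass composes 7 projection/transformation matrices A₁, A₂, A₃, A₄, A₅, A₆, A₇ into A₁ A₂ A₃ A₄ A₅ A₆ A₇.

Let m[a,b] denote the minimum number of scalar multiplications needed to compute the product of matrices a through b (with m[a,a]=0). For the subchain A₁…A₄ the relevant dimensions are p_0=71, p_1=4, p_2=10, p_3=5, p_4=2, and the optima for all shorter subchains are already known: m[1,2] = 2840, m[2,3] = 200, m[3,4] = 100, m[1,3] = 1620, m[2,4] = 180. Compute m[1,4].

m[1,4] = min over k∈[1,3] of m[1,k]+m[k+1,4]+p_{0}·p_k·p_{4}.
k=1: 0 + 180 + 71·4·2 = 748; k=2: 2840 + 100 + 71·10·2 = 4360; k=3: 1620 + 0 + 71·5·2 = 2330.
Minimum: 748 at k=1.

748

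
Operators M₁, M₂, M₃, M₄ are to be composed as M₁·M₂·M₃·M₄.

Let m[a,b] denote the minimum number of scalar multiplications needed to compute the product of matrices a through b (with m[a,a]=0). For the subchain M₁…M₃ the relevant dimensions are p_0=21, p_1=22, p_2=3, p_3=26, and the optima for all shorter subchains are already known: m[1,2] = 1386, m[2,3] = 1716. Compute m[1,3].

m[1,3] = min over k∈[1,2] of m[1,k]+m[k+1,3]+p_{0}·p_k·p_{3}.
k=1: 0 + 1716 + 21·22·26 = 13728; k=2: 1386 + 0 + 21·3·26 = 3024.
Minimum: 3024 at k=2.

3024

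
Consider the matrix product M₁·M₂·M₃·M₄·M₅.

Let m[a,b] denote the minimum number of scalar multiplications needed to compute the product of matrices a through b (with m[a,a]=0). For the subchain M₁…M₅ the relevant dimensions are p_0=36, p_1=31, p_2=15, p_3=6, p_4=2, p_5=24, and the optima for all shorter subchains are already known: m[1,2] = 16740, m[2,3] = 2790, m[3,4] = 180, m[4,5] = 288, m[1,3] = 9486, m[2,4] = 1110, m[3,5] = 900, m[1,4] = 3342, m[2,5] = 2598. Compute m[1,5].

5070

m[1,5] = min over k∈[1,4] of m[1,k]+m[k+1,5]+p_{0}·p_k·p_{5}.
k=1: 0 + 2598 + 36·31·24 = 29382; k=2: 16740 + 900 + 36·15·24 = 30600; k=3: 9486 + 288 + 36·6·24 = 14958; k=4: 3342 + 0 + 36·2·24 = 5070.
Minimum: 5070 at k=4.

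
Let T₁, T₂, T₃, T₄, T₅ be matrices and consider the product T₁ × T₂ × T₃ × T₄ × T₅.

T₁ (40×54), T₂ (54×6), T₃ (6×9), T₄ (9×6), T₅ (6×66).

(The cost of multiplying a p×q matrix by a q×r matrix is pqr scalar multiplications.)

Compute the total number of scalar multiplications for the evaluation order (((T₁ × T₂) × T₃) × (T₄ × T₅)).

(T₁ × T₂): 40×54 by 54×6 → 40×6, cost 40·54·6 = 12960
((T₁ × T₂) × T₃): 40×6 by 6×9 → 40×9, cost 40·6·9 = 2160; cumulative 15120
(T₄ × T₅): 9×6 by 6×66 → 9×66, cost 9·6·66 = 3564
(((T₁ × T₂) × T₃) × (T₄ × T₅)): 40×9 by 9×66 → 40×66, cost 40·9·66 = 23760; cumulative 42444
Total: 42444 scalar multiplications.

42444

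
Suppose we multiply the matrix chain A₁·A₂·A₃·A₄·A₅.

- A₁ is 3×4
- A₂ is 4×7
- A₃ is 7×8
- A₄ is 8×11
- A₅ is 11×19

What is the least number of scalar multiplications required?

Adjacent pairs: A₁A₂ = 3·4·7 = 84; A₂A₃ = 4·7·8 = 224; A₃A₄ = 7·8·11 = 616; A₄A₅ = 8·11·19 = 1672.
Length 3: A₁..A₃: k=1: 0+224+3·4·8=320; k=2: 84+0+3·7·8=252 → min 252 | A₂..A₄: k=2: 0+616+4·7·11=924; k=3: 224+0+4·8·11=576 → min 576 | A₃..A₅: k=3: 0+1672+7·8·19=2736; k=4: 616+0+7·11·19=2079 → min 2079.
Length 4: A₁..A₄: k=1: 0+576+3·4·11=708; k=2: 84+616+3·7·11=931; k=3: 252+0+3·8·11=516 → min 516 | A₂..A₅: k=2: 0+2079+4·7·19=2611; k=3: 224+1672+4·8·19=2504; k=4: 576+0+4·11·19=1412 → min 1412.
Length 5: A₁..A₅: k=1: 0+1412+3·4·19=1640; k=2: 84+2079+3·7·19=2562; k=3: 252+1672+3·8·19=2380; k=4: 516+0+3·11·19=1143 → min 1143.
Optimal order: ((((A₁·A₂)·A₃)·A₄)·A₅) with cost 1143.

1143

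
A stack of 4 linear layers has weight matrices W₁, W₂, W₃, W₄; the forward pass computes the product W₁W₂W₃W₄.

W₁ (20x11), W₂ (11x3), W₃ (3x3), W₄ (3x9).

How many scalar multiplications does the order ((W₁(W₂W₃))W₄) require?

(W₂W₃): 11×3 by 3×3 → 11×3, cost 11·3·3 = 99
(W₁(W₂W₃)): 20×11 by 11×3 → 20×3, cost 20·11·3 = 660; cumulative 759
((W₁(W₂W₃))W₄): 20×3 by 3×9 → 20×9, cost 20·3·9 = 540; cumulative 1299
Total: 1299 scalar multiplications.

1299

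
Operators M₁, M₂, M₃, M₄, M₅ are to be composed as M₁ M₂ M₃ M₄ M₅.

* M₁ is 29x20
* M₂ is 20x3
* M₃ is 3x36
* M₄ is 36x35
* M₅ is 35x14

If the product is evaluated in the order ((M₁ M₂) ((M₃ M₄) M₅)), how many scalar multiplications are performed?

(M₁ M₂): 29×20 by 20×3 → 29×3, cost 29·20·3 = 1740
(M₃ M₄): 3×36 by 36×35 → 3×35, cost 3·36·35 = 3780
((M₃ M₄) M₅): 3×35 by 35×14 → 3×14, cost 3·35·14 = 1470; cumulative 5250
((M₁ M₂) ((M₃ M₄) M₅)): 29×3 by 3×14 → 29×14, cost 29·3·14 = 1218; cumulative 8208
Total: 8208 scalar multiplications.

8208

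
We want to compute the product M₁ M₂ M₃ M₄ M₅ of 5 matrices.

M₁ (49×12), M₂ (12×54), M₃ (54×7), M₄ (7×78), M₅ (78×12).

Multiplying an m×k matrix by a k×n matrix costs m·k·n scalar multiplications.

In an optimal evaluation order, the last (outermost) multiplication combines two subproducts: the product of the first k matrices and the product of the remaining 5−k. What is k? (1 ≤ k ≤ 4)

1

Adjacent pairs: M₁M₂ = 49·12·54 = 31752; M₂M₃ = 12·54·7 = 4536; M₃M₄ = 54·7·78 = 29484; M₄M₅ = 7·78·12 = 6552.
Length 3: M₁..M₃: k=1: 0+4536+49·12·7=8652; k=2: 31752+0+49·54·7=50274 → min 8652 | M₂..M₄: k=2: 0+29484+12·54·78=80028; k=3: 4536+0+12·7·78=11088 → min 11088 | M₃..M₅: k=3: 0+6552+54·7·12=11088; k=4: 29484+0+54·78·12=80028 → min 11088.
Length 4: M₁..M₄: k=1: 0+11088+49·12·78=56952; k=2: 31752+29484+49·54·78=267624; k=3: 8652+0+49·7·78=35406 → min 35406 | M₂..M₅: k=2: 0+11088+12·54·12=18864; k=3: 4536+6552+12·7·12=12096; k=4: 11088+0+12·78·12=22320 → min 12096.
Top-level splits: k=1: (M₁..M₁)·(M₂..M₅) → 0+12096+49·12·12 = 19152; k=2: (M₁..M₂)·(M₃..M₅) → 31752+11088+49·54·12 = 74592; k=3: (M₁..M₃)·(M₄..M₅) → 8652+6552+49·7·12 = 19320; k=4: (M₁..M₄)·(M₅..M₅) → 35406+0+49·78·12 = 81270.
Best split is after M₁, i.e. k = 1.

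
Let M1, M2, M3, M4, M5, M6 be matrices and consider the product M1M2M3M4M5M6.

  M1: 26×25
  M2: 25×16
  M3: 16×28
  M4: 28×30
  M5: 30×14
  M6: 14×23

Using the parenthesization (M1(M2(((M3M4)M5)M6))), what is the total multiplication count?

(M3M4): 16×28 by 28×30 → 16×30, cost 16·28·30 = 13440
((M3M4)M5): 16×30 by 30×14 → 16×14, cost 16·30·14 = 6720; cumulative 20160
(((M3M4)M5)M6): 16×14 by 14×23 → 16×23, cost 16·14·23 = 5152; cumulative 25312
(M2(((M3M4)M5)M6)): 25×16 by 16×23 → 25×23, cost 25·16·23 = 9200; cumulative 34512
(M1(M2(((M3M4)M5)M6))): 26×25 by 25×23 → 26×23, cost 26·25·23 = 14950; cumulative 49462
Total: 49462 scalar multiplications.

49462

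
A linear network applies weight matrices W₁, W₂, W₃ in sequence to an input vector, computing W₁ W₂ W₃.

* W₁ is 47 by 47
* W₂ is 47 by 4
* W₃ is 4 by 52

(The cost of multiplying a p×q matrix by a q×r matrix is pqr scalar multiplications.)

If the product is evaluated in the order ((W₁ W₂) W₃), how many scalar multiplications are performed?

18612

(W₁ W₂): 47×47 by 47×4 → 47×4, cost 47·47·4 = 8836
((W₁ W₂) W₃): 47×4 by 4×52 → 47×52, cost 47·4·52 = 9776; cumulative 18612
Total: 18612 scalar multiplications.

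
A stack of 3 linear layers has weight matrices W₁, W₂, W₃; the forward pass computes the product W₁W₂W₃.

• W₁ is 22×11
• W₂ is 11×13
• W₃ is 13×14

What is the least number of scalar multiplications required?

5390

Order (W₁(W₂W₃)): (W₂W₃): 11×13 by 13×14 → 11×14, cost 11·13·14 = 2002; (W₁(W₂W₃)): 22×11 by 11×14 → 22×14, cost 22·11·14 = 3388; cumulative 5390. Total 5390.
Order ((W₁W₂)W₃): (W₁W₂): 22×11 by 11×13 → 22×13, cost 22·11·13 = 3146; ((W₁W₂)W₃): 22×13 by 13×14 → 22×14, cost 22·13·14 = 4004; cumulative 7150. Total 7150.
Minimum: 5390.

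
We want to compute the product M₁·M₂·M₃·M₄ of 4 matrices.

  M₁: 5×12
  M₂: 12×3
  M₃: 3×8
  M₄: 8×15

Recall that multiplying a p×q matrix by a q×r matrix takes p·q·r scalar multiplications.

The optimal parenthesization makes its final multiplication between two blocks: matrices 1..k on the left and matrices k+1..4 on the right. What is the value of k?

Adjacent pairs: M₁M₂ = 5·12·3 = 180; M₂M₃ = 12·3·8 = 288; M₃M₄ = 3·8·15 = 360.
Length 3: M₁..M₃: k=1: 0+288+5·12·8=768; k=2: 180+0+5·3·8=300 → min 300 | M₂..M₄: k=2: 0+360+12·3·15=900; k=3: 288+0+12·8·15=1728 → min 900.
Top-level splits: k=1: (M₁..M₁)·(M₂..M₄) → 0+900+5·12·15 = 1800; k=2: (M₁..M₂)·(M₃..M₄) → 180+360+5·3·15 = 765; k=3: (M₁..M₃)·(M₄..M₄) → 300+0+5·8·15 = 900.
Best split is after M₂, i.e. k = 2.

2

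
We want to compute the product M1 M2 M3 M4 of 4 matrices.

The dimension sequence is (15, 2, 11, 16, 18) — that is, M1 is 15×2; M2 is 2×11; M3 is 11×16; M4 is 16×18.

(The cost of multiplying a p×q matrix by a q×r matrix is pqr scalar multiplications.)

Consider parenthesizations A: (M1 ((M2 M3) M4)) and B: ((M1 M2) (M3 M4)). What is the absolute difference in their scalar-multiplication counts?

Order A = (M1 ((M2 M3) M4)): (M2 M3): 2×11 by 11×16 → 2×16, cost 2·11·16 = 352; ((M2 M3) M4): 2×16 by 16×18 → 2×18, cost 2·16·18 = 576; cumulative 928; (M1 ((M2 M3) M4)): 15×2 by 2×18 → 15×18, cost 15·2·18 = 540; cumulative 1468. Total 1468.
Order B = ((M1 M2) (M3 M4)): (M1 M2): 15×2 by 2×11 → 15×11, cost 15·2·11 = 330; (M3 M4): 11×16 by 16×18 → 11×18, cost 11·16·18 = 3168; ((M1 M2) (M3 M4)): 15×11 by 11×18 → 15×18, cost 15·11·18 = 2970; cumulative 6468. Total 6468.
Difference: |1468 − 6468| = 5000.

5000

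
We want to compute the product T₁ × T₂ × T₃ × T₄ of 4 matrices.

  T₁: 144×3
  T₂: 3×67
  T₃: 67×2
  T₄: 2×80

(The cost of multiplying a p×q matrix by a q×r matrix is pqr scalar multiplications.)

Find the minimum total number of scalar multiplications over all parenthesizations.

Adjacent pairs: T₁T₂ = 144·3·67 = 28944; T₂T₃ = 3·67·2 = 402; T₃T₄ = 67·2·80 = 10720.
Length 3: T₁..T₃: k=1: 0+402+144·3·2=1266; k=2: 28944+0+144·67·2=48240 → min 1266 | T₂..T₄: k=2: 0+10720+3·67·80=26800; k=3: 402+0+3·2·80=882 → min 882.
Length 4: T₁..T₄: k=1: 0+882+144·3·80=35442; k=2: 28944+10720+144·67·80=811504; k=3: 1266+0+144·2·80=24306 → min 24306.
Optimal order: ((T₁ × (T₂ × T₃)) × T₄) with cost 24306.

24306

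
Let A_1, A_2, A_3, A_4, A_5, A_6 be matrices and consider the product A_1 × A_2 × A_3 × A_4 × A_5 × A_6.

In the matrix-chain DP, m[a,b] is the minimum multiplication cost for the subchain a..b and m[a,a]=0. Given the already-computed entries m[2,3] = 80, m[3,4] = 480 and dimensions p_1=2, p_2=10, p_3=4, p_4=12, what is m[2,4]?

176

m[2,4] = min over k∈[2,3] of m[2,k]+m[k+1,4]+p_{1}·p_k·p_{4}.
k=2: 0 + 480 + 2·10·12 = 720; k=3: 80 + 0 + 2·4·12 = 176.
Minimum: 176 at k=3.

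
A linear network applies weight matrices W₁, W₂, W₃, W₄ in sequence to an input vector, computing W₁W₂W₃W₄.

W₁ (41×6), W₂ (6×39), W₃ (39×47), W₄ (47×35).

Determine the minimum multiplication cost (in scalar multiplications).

Adjacent pairs: W₁W₂ = 41·6·39 = 9594; W₂W₃ = 6·39·47 = 10998; W₃W₄ = 39·47·35 = 64155.
Length 3: W₁..W₃: k=1: 0+10998+41·6·47=22560; k=2: 9594+0+41·39·47=84747 → min 22560 | W₂..W₄: k=2: 0+64155+6·39·35=72345; k=3: 10998+0+6·47·35=20868 → min 20868.
Length 4: W₁..W₄: k=1: 0+20868+41·6·35=29478; k=2: 9594+64155+41·39·35=129714; k=3: 22560+0+41·47·35=90005 → min 29478.
Optimal order: (W₁((W₂W₃)W₄)) with cost 29478.

29478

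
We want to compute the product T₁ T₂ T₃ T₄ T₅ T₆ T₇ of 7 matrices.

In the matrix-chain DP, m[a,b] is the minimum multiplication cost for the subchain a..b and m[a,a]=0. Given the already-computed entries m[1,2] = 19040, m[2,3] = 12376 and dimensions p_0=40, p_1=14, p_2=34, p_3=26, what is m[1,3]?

26936

m[1,3] = min over k∈[1,2] of m[1,k]+m[k+1,3]+p_{0}·p_k·p_{3}.
k=1: 0 + 12376 + 40·14·26 = 26936; k=2: 19040 + 0 + 40·34·26 = 54400.
Minimum: 26936 at k=1.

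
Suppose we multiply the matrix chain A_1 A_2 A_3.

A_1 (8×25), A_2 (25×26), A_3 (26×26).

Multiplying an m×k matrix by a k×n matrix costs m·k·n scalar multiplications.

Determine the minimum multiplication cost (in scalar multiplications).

10608

Order (A_1 (A_2 A_3)): (A_2 A_3): 25×26 by 26×26 → 25×26, cost 25·26·26 = 16900; (A_1 (A_2 A_3)): 8×25 by 25×26 → 8×26, cost 8·25·26 = 5200; cumulative 22100. Total 22100.
Order ((A_1 A_2) A_3): (A_1 A_2): 8×25 by 25×26 → 8×26, cost 8·25·26 = 5200; ((A_1 A_2) A_3): 8×26 by 26×26 → 8×26, cost 8·26·26 = 5408; cumulative 10608. Total 10608.
Minimum: 10608.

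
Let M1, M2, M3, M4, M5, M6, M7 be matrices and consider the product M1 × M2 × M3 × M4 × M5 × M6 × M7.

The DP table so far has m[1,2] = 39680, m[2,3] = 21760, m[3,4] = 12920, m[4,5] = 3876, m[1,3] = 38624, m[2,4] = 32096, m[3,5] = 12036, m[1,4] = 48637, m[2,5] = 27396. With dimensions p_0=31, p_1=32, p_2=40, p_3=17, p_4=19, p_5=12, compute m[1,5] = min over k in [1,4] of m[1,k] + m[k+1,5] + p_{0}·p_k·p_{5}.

m[1,5] = min over k∈[1,4] of m[1,k]+m[k+1,5]+p_{0}·p_k·p_{5}.
k=1: 0 + 27396 + 31·32·12 = 39300; k=2: 39680 + 12036 + 31·40·12 = 66596; k=3: 38624 + 3876 + 31·17·12 = 48824; k=4: 48637 + 0 + 31·19·12 = 55705.
Minimum: 39300 at k=1.

39300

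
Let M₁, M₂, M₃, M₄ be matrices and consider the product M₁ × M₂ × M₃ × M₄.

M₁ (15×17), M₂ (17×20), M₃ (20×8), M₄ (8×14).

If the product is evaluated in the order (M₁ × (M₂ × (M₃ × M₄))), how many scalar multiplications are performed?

10570

(M₃ × M₄): 20×8 by 8×14 → 20×14, cost 20·8·14 = 2240
(M₂ × (M₃ × M₄)): 17×20 by 20×14 → 17×14, cost 17·20·14 = 4760; cumulative 7000
(M₁ × (M₂ × (M₃ × M₄))): 15×17 by 17×14 → 15×14, cost 15·17·14 = 3570; cumulative 10570
Total: 10570 scalar multiplications.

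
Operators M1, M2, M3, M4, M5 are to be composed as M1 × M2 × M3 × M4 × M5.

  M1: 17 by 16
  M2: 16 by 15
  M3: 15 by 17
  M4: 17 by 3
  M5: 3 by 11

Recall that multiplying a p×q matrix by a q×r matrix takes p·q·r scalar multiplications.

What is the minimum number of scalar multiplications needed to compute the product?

2862

Adjacent pairs: M1M2 = 17·16·15 = 4080; M2M3 = 16·15·17 = 4080; M3M4 = 15·17·3 = 765; M4M5 = 17·3·11 = 561.
Length 3: M1..M3: k=1: 0+4080+17·16·17=8704; k=2: 4080+0+17·15·17=8415 → min 8415 | M2..M4: k=2: 0+765+16·15·3=1485; k=3: 4080+0+16·17·3=4896 → min 1485 | M3..M5: k=3: 0+561+15·17·11=3366; k=4: 765+0+15·3·11=1260 → min 1260.
Length 4: M1..M4: k=1: 0+1485+17·16·3=2301; k=2: 4080+765+17·15·3=5610; k=3: 8415+0+17·17·3=9282 → min 2301 | M2..M5: k=2: 0+1260+16·15·11=3900; k=3: 4080+561+16·17·11=7633; k=4: 1485+0+16·3·11=2013 → min 2013.
Length 5: M1..M5: k=1: 0+2013+17·16·11=5005; k=2: 4080+1260+17·15·11=8145; k=3: 8415+561+17·17·11=12155; k=4: 2301+0+17·3·11=2862 → min 2862.
Optimal order: ((M1 × (M2 × (M3 × M4))) × M5) with cost 2862.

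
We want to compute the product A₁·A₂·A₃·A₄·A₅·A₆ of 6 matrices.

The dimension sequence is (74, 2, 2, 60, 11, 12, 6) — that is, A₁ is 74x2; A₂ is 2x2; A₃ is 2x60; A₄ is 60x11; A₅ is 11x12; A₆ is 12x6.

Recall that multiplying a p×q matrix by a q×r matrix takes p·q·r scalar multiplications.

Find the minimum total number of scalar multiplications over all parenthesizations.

2640

Adjacent pairs: A₁A₂ = 74·2·2 = 296; A₂A₃ = 2·2·60 = 240; A₃A₄ = 2·60·11 = 1320; A₄A₅ = 60·11·12 = 7920; A₅A₆ = 11·12·6 = 792.
Length 3: A₁..A₃: k=1: 0+240+74·2·60=9120; k=2: 296+0+74·2·60=9176 → min 9120 | A₂..A₄: k=2: 0+1320+2·2·11=1364; k=3: 240+0+2·60·11=1560 → min 1364 | A₃..A₅: k=3: 0+7920+2·60·12=9360; k=4: 1320+0+2·11·12=1584 → min 1584 | A₄..A₆: k=4: 0+792+60·11·6=4752; k=5: 7920+0+60·12·6=12240 → min 4752.
Length 4: A₁..A₄: k=1: 0+1364+74·2·11=2992; k=2: 296+1320+74·2·11=3244; k=3: 9120+0+74·60·11=57960 → min 2992 | A₂..A₅: k=2: 0+1584+2·2·12=1632; k=3: 240+7920+2·60·12=9600; k=4: 1364+0+2·11·12=1628 → min 1628 | A₃..A₆: k=3: 0+4752+2·60·6=5472; k=4: 1320+792+2·11·6=2244; k=5: 1584+0+2·12·6=1728 → min 1728.
Length 5: A₁..A₅: k=1: 0+1628+74·2·12=3404; k=2: 296+1584+74·2·12=3656; k=3: 9120+7920+74·60·12=70320; k=4: 2992+0+74·11·12=12760 → min 3404 | A₂..A₆: k=2: 0+1728+2·2·6=1752; k=3: 240+4752+2·60·6=5712; k=4: 1364+792+2·11·6=2288; k=5: 1628+0+2·12·6=1772 → min 1752.
Length 6: A₁..A₆: k=1: 0+1752+74·2·6=2640; k=2: 296+1728+74·2·6=2912; k=3: 9120+4752+74·60·6=40512; k=4: 2992+792+74·11·6=8668; k=5: 3404+0+74·12·6=8732 → min 2640.
Optimal order: (A₁·(A₂·(((A₃·A₄)·A₅)·A₆))) with cost 2640.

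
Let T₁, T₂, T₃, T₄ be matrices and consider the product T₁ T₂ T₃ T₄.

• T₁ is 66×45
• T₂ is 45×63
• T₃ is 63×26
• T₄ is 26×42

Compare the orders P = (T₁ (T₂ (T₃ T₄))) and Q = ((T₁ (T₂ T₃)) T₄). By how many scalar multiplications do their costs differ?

Order P = (T₁ (T₂ (T₃ T₄))): (T₃ T₄): 63×26 by 26×42 → 63×42, cost 63·26·42 = 68796; (T₂ (T₃ T₄)): 45×63 by 63×42 → 45×42, cost 45·63·42 = 119070; cumulative 187866; (T₁ (T₂ (T₃ T₄))): 66×45 by 45×42 → 66×42, cost 66·45·42 = 124740; cumulative 312606. Total 312606.
Order Q = ((T₁ (T₂ T₃)) T₄): (T₂ T₃): 45×63 by 63×26 → 45×26, cost 45·63·26 = 73710; (T₁ (T₂ T₃)): 66×45 by 45×26 → 66×26, cost 66·45·26 = 77220; cumulative 150930; ((T₁ (T₂ T₃)) T₄): 66×26 by 26×42 → 66×42, cost 66·26·42 = 72072; cumulative 223002. Total 223002.
Difference: |312606 − 223002| = 89604.

89604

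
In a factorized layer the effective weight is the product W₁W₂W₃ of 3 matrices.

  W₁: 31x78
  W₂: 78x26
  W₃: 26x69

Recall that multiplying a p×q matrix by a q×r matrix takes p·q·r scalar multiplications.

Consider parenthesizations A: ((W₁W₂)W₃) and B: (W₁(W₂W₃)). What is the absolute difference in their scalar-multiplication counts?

188292

Order A = ((W₁W₂)W₃): (W₁W₂): 31×78 by 78×26 → 31×26, cost 31·78·26 = 62868; ((W₁W₂)W₃): 31×26 by 26×69 → 31×69, cost 31·26·69 = 55614; cumulative 118482. Total 118482.
Order B = (W₁(W₂W₃)): (W₂W₃): 78×26 by 26×69 → 78×69, cost 78·26·69 = 139932; (W₁(W₂W₃)): 31×78 by 78×69 → 31×69, cost 31·78·69 = 166842; cumulative 306774. Total 306774.
Difference: |118482 − 306774| = 188292.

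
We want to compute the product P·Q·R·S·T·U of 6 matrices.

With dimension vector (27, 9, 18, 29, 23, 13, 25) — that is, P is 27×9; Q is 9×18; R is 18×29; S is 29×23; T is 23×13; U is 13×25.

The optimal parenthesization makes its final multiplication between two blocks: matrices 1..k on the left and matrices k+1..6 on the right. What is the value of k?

Adjacent pairs: PQ = 27·9·18 = 4374; QR = 9·18·29 = 4698; RS = 18·29·23 = 12006; ST = 29·23·13 = 8671; TU = 23·13·25 = 7475.
Length 3: P..R: k=1: 0+4698+27·9·29=11745; k=2: 4374+0+27·18·29=18468 → min 11745 | Q..S: k=2: 0+12006+9·18·23=15732; k=3: 4698+0+9·29·23=10701 → min 10701 | R..T: k=3: 0+8671+18·29·13=15457; k=4: 12006+0+18·23·13=17388 → min 15457 | S..U: k=4: 0+7475+29·23·25=24150; k=5: 8671+0+29·13·25=18096 → min 18096.
Length 4: P..S: k=1: 0+10701+27·9·23=16290; k=2: 4374+12006+27·18·23=27558; k=3: 11745+0+27·29·23=29754 → min 16290 | Q..T: k=2: 0+15457+9·18·13=17563; k=3: 4698+8671+9·29·13=16762; k=4: 10701+0+9·23·13=13392 → min 13392 | R..U: k=3: 0+18096+18·29·25=31146; k=4: 12006+7475+18·23·25=29831; k=5: 15457+0+18·13·25=21307 → min 21307.
Length 5: P..T: k=1: 0+13392+27·9·13=16551; k=2: 4374+15457+27·18·13=26149; k=3: 11745+8671+27·29·13=30595; k=4: 16290+0+27·23·13=24363 → min 16551 | Q..U: k=2: 0+21307+9·18·25=25357; k=3: 4698+18096+9·29·25=29319; k=4: 10701+7475+9·23·25=23351; k=5: 13392+0+9·13·25=16317 → min 16317.
Top-level splits: k=1: (P..P)·(Q..U) → 0+16317+27·9·25 = 22392; k=2: (P..Q)·(R..U) → 4374+21307+27·18·25 = 37831; k=3: (P..R)·(S..U) → 11745+18096+27·29·25 = 49416; k=4: (P..S)·(T..U) → 16290+7475+27·23·25 = 39290; k=5: (P..T)·(U..U) → 16551+0+27·13·25 = 25326.
Best split is after P, i.e. k = 1.

1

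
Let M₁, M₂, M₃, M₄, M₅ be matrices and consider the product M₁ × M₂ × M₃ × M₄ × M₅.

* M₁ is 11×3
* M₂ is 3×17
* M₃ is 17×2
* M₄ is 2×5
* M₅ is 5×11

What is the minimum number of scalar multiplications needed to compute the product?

520

Adjacent pairs: M₁M₂ = 11·3·17 = 561; M₂M₃ = 3·17·2 = 102; M₃M₄ = 17·2·5 = 170; M₄M₅ = 2·5·11 = 110.
Length 3: M₁..M₃: k=1: 0+102+11·3·2=168; k=2: 561+0+11·17·2=935 → min 168 | M₂..M₄: k=2: 0+170+3·17·5=425; k=3: 102+0+3·2·5=132 → min 132 | M₃..M₅: k=3: 0+110+17·2·11=484; k=4: 170+0+17·5·11=1105 → min 484.
Length 4: M₁..M₄: k=1: 0+132+11·3·5=297; k=2: 561+170+11·17·5=1666; k=3: 168+0+11·2·5=278 → min 278 | M₂..M₅: k=2: 0+484+3·17·11=1045; k=3: 102+110+3·2·11=278; k=4: 132+0+3·5·11=297 → min 278.
Length 5: M₁..M₅: k=1: 0+278+11·3·11=641; k=2: 561+484+11·17·11=3102; k=3: 168+110+11·2·11=520; k=4: 278+0+11·5·11=883 → min 520.
Optimal order: ((M₁ × (M₂ × M₃)) × (M₄ × M₅)) with cost 520.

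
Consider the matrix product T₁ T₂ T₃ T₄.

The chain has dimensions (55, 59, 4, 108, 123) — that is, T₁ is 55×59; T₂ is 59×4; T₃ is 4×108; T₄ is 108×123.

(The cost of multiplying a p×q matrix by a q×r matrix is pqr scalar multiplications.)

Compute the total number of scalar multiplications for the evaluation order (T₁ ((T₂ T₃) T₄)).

(T₂ T₃): 59×4 by 4×108 → 59×108, cost 59·4·108 = 25488
((T₂ T₃) T₄): 59×108 by 108×123 → 59×123, cost 59·108·123 = 783756; cumulative 809244
(T₁ ((T₂ T₃) T₄)): 55×59 by 59×123 → 55×123, cost 55·59·123 = 399135; cumulative 1208379
Total: 1208379 scalar multiplications.

1208379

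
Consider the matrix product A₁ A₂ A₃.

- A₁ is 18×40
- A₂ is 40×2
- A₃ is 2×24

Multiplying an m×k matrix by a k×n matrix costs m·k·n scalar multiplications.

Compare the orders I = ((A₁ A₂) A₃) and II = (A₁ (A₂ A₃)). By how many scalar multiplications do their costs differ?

16896

Order I = ((A₁ A₂) A₃): (A₁ A₂): 18×40 by 40×2 → 18×2, cost 18·40·2 = 1440; ((A₁ A₂) A₃): 18×2 by 2×24 → 18×24, cost 18·2·24 = 864; cumulative 2304. Total 2304.
Order II = (A₁ (A₂ A₃)): (A₂ A₃): 40×2 by 2×24 → 40×24, cost 40·2·24 = 1920; (A₁ (A₂ A₃)): 18×40 by 40×24 → 18×24, cost 18·40·24 = 17280; cumulative 19200. Total 19200.
Difference: |2304 − 19200| = 16896.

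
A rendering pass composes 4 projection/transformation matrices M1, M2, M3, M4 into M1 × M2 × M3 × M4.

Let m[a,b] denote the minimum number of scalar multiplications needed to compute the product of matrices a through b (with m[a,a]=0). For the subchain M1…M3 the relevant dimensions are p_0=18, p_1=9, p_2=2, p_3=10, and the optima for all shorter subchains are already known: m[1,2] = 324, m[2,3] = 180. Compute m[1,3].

m[1,3] = min over k∈[1,2] of m[1,k]+m[k+1,3]+p_{0}·p_k·p_{3}.
k=1: 0 + 180 + 18·9·10 = 1800; k=2: 324 + 0 + 18·2·10 = 684.
Minimum: 684 at k=2.

684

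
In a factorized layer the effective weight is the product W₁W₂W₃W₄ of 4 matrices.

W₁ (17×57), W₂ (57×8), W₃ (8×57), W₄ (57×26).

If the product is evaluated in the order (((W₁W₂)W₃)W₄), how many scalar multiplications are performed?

40698

(W₁W₂): 17×57 by 57×8 → 17×8, cost 17·57·8 = 7752
((W₁W₂)W₃): 17×8 by 8×57 → 17×57, cost 17·8·57 = 7752; cumulative 15504
(((W₁W₂)W₃)W₄): 17×57 by 57×26 → 17×26, cost 17·57·26 = 25194; cumulative 40698
Total: 40698 scalar multiplications.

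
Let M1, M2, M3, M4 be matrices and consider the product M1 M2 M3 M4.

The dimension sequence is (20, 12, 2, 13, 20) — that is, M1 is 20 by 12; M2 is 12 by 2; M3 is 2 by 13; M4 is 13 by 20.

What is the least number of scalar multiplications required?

1800

Adjacent pairs: M1M2 = 20·12·2 = 480; M2M3 = 12·2·13 = 312; M3M4 = 2·13·20 = 520.
Length 3: M1..M3: k=1: 0+312+20·12·13=3432; k=2: 480+0+20·2·13=1000 → min 1000 | M2..M4: k=2: 0+520+12·2·20=1000; k=3: 312+0+12·13·20=3432 → min 1000.
Length 4: M1..M4: k=1: 0+1000+20·12·20=5800; k=2: 480+520+20·2·20=1800; k=3: 1000+0+20·13·20=6200 → min 1800.
Optimal order: ((M1 M2) (M3 M4)) with cost 1800.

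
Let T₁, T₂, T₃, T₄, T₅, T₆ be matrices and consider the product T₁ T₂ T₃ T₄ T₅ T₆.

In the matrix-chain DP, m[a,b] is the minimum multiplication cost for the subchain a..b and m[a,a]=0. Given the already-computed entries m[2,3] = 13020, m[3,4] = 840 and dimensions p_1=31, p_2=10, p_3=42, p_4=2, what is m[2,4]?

m[2,4] = min over k∈[2,3] of m[2,k]+m[k+1,4]+p_{1}·p_k·p_{4}.
k=2: 0 + 840 + 31·10·2 = 1460; k=3: 13020 + 0 + 31·42·2 = 15624.
Minimum: 1460 at k=2.

1460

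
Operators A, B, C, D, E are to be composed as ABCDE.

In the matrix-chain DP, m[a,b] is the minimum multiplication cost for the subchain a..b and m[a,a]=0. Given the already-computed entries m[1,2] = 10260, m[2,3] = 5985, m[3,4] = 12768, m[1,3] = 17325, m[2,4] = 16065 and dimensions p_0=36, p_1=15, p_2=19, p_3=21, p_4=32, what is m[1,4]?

m[1,4] = min over k∈[1,3] of m[1,k]+m[k+1,4]+p_{0}·p_k·p_{4}.
k=1: 0 + 16065 + 36·15·32 = 33345; k=2: 10260 + 12768 + 36·19·32 = 44916; k=3: 17325 + 0 + 36·21·32 = 41517.
Minimum: 33345 at k=1.

33345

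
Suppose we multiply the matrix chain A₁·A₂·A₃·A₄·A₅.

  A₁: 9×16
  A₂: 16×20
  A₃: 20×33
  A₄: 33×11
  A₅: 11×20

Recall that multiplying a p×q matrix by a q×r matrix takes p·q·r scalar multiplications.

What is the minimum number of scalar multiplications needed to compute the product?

14067

Adjacent pairs: A₁A₂ = 9·16·20 = 2880; A₂A₃ = 16·20·33 = 10560; A₃A₄ = 20·33·11 = 7260; A₄A₅ = 33·11·20 = 7260.
Length 3: A₁..A₃: k=1: 0+10560+9·16·33=15312; k=2: 2880+0+9·20·33=8820 → min 8820 | A₂..A₄: k=2: 0+7260+16·20·11=10780; k=3: 10560+0+16·33·11=16368 → min 10780 | A₃..A₅: k=3: 0+7260+20·33·20=20460; k=4: 7260+0+20·11·20=11660 → min 11660.
Length 4: A₁..A₄: k=1: 0+10780+9·16·11=12364; k=2: 2880+7260+9·20·11=12120; k=3: 8820+0+9·33·11=12087 → min 12087 | A₂..A₅: k=2: 0+11660+16·20·20=18060; k=3: 10560+7260+16·33·20=28380; k=4: 10780+0+16·11·20=14300 → min 14300.
Length 5: A₁..A₅: k=1: 0+14300+9·16·20=17180; k=2: 2880+11660+9·20·20=18140; k=3: 8820+7260+9·33·20=22020; k=4: 12087+0+9·11·20=14067 → min 14067.
Optimal order: ((((A₁·A₂)·A₃)·A₄)·A₅) with cost 14067.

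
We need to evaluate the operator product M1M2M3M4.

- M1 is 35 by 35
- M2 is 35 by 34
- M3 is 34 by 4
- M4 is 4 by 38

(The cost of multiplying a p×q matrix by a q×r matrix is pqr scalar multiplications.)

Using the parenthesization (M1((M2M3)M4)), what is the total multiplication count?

56630

(M2M3): 35×34 by 34×4 → 35×4, cost 35·34·4 = 4760
((M2M3)M4): 35×4 by 4×38 → 35×38, cost 35·4·38 = 5320; cumulative 10080
(M1((M2M3)M4)): 35×35 by 35×38 → 35×38, cost 35·35·38 = 46550; cumulative 56630
Total: 56630 scalar multiplications.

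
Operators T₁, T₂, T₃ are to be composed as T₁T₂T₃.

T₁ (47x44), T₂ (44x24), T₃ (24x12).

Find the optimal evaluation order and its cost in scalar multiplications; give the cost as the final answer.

(T₁(T₂T₃)): cost 37488.
((T₁T₂)T₃): cost 63168.
Optimal: (T₁(T₂T₃)) with cost 37488.

37488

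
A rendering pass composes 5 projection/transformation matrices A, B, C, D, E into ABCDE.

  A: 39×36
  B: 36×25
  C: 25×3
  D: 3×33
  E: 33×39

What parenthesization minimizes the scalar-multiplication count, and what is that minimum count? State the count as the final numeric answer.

15336

Adjacent pairs: AB = 39·36·25 = 35100; BC = 36·25·3 = 2700; CD = 25·3·33 = 2475; DE = 3·33·39 = 3861.
Length 3: A..C: k=1: 0+2700+39·36·3=6912; k=2: 35100+0+39·25·3=38025 → min 6912 | B..D: k=2: 0+2475+36·25·33=32175; k=3: 2700+0+36·3·33=6264 → min 6264 | C..E: k=3: 0+3861+25·3·39=6786; k=4: 2475+0+25·33·39=34650 → min 6786.
Length 4: A..D: k=1: 0+6264+39·36·33=52596; k=2: 35100+2475+39·25·33=69750; k=3: 6912+0+39·3·33=10773 → min 10773 | B..E: k=2: 0+6786+36·25·39=41886; k=3: 2700+3861+36·3·39=10773; k=4: 6264+0+36·33·39=52596 → min 10773.
Length 5: A..E: k=1: 0+10773+39·36·39=65529; k=2: 35100+6786+39·25·39=79911; k=3: 6912+3861+39·3·39=15336; k=4: 10773+0+39·33·39=60966 → min 15336.
Optimal parenthesization: ((A(BC))(DE)) with cost 15336.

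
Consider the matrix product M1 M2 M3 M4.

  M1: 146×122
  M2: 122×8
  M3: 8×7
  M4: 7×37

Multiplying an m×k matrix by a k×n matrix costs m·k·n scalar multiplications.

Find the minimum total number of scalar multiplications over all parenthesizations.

Adjacent pairs: M1M2 = 146·122·8 = 142496; M2M3 = 122·8·7 = 6832; M3M4 = 8·7·37 = 2072.
Length 3: M1..M3: k=1: 0+6832+146·122·7=131516; k=2: 142496+0+146·8·7=150672 → min 131516 | M2..M4: k=2: 0+2072+122·8·37=38184; k=3: 6832+0+122·7·37=38430 → min 38184.
Length 4: M1..M4: k=1: 0+38184+146·122·37=697228; k=2: 142496+2072+146·8·37=187784; k=3: 131516+0+146·7·37=169330 → min 169330.
Optimal order: ((M1 (M2 M3)) M4) with cost 169330.

169330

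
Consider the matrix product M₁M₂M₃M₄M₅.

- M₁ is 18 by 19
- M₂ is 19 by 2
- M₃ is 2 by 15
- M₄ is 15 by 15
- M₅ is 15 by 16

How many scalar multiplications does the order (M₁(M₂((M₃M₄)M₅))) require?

(M₃M₄): 2×15 by 15×15 → 2×15, cost 2·15·15 = 450
((M₃M₄)M₅): 2×15 by 15×16 → 2×16, cost 2·15·16 = 480; cumulative 930
(M₂((M₃M₄)M₅)): 19×2 by 2×16 → 19×16, cost 19·2·16 = 608; cumulative 1538
(M₁(M₂((M₃M₄)M₅))): 18×19 by 19×16 → 18×16, cost 18·19·16 = 5472; cumulative 7010
Total: 7010 scalar multiplications.

7010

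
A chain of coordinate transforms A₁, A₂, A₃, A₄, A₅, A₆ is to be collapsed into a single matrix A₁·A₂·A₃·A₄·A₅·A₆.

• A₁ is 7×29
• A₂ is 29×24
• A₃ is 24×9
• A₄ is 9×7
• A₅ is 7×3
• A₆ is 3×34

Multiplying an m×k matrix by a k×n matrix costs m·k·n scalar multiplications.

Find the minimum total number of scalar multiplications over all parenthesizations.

4248

Adjacent pairs: A₁A₂ = 7·29·24 = 4872; A₂A₃ = 29·24·9 = 6264; A₃A₄ = 24·9·7 = 1512; A₄A₅ = 9·7·3 = 189; A₅A₆ = 7·3·34 = 714.
Length 3: A₁..A₃: k=1: 0+6264+7·29·9=8091; k=2: 4872+0+7·24·9=6384 → min 6384 | A₂..A₄: k=2: 0+1512+29·24·7=6384; k=3: 6264+0+29·9·7=8091 → min 6384 | A₃..A₅: k=3: 0+189+24·9·3=837; k=4: 1512+0+24·7·3=2016 → min 837 | A₄..A₆: k=4: 0+714+9·7·34=2856; k=5: 189+0+9·3·34=1107 → min 1107.
Length 4: A₁..A₄: k=1: 0+6384+7·29·7=7805; k=2: 4872+1512+7·24·7=7560; k=3: 6384+0+7·9·7=6825 → min 6825 | A₂..A₅: k=2: 0+837+29·24·3=2925; k=3: 6264+189+29·9·3=7236; k=4: 6384+0+29·7·3=6993 → min 2925 | A₃..A₆: k=3: 0+1107+24·9·34=8451; k=4: 1512+714+24·7·34=7938; k=5: 837+0+24·3·34=3285 → min 3285.
Length 5: A₁..A₅: k=1: 0+2925+7·29·3=3534; k=2: 4872+837+7·24·3=6213; k=3: 6384+189+7·9·3=6762; k=4: 6825+0+7·7·3=6972 → min 3534 | A₂..A₆: k=2: 0+3285+29·24·34=26949; k=3: 6264+1107+29·9·34=16245; k=4: 6384+714+29·7·34=14000; k=5: 2925+0+29·3·34=5883 → min 5883.
Length 6: A₁..A₆: k=1: 0+5883+7·29·34=12785; k=2: 4872+3285+7·24·34=13869; k=3: 6384+1107+7·9·34=9633; k=4: 6825+714+7·7·34=9205; k=5: 3534+0+7·3·34=4248 → min 4248.
Optimal order: ((A₁·(A₂·(A₃·(A₄·A₅))))·A₆) with cost 4248.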